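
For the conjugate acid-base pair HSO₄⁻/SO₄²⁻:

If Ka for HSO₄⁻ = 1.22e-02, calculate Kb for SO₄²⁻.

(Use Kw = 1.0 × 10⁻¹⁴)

For a conjugate pair Ka × Kb = Kw, so Kb = Kw/Ka = 1.0 × 10⁻¹⁴ / 1.22e-02 = 8.20e-13.

K_b = 8.20e-13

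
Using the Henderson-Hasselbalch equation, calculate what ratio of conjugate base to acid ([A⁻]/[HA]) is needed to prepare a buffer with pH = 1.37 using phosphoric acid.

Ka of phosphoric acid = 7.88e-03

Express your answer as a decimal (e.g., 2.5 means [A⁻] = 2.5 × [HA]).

pKa = -log(7.88e-03) = 2.1035. pH = pKa + log([A⁻]/[HA]), so log([A⁻]/[HA]) = pH − pKa = 1.37 − 2.1035 = -0.7335. [A⁻]/[HA] = 10^(-0.7335) = 0.185

[A⁻]/[HA] = 0.185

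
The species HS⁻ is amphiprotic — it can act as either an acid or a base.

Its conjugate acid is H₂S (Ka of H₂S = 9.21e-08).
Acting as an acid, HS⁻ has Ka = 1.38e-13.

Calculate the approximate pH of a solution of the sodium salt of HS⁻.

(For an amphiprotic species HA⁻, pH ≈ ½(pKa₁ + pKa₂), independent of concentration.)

pKa₁ = -log(9.21e-08) = 7.04; pKa₂ = -log(1.38e-13) = 12.86. For an amphiprotic species, pH ≈ ½(pKa₁ + pKa₂) = ½(7.04 + 12.86) = 9.95.

pH = 9.95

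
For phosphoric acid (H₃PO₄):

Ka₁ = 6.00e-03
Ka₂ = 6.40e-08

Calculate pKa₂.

pKa₂ = -log(Ka₂) = -log(6.40e-08) = 7.19.

pK_{a2} = 7.19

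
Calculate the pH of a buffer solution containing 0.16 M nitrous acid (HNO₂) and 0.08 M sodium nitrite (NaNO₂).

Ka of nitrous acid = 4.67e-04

pKa = -log(4.67e-04) = 3.33. pH = pKa + log([A⁻]/[HA]) = 3.33 + log(0.08/0.16)

pH = 3.03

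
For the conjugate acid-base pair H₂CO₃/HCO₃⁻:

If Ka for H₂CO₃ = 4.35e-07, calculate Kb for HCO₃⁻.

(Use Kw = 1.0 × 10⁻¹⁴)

For a conjugate pair Ka × Kb = Kw, so Kb = Kw/Ka = 1.0 × 10⁻¹⁴ / 4.35e-07 = 2.30e-08.

K_b = 2.30e-08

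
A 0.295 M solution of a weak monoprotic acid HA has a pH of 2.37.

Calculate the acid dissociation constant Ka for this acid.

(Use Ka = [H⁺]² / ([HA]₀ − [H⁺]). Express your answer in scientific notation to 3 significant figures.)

[H⁺] = 10^(−pH) = 10^(−2.37) = 4.266e-03 M. For HA ⇌ H⁺ + A⁻, Ka = [H⁺][A⁻]/[HA] = [H⁺]² / ([HA]₀ − [H⁺]) = (4.266e-03)² / (0.295 − 4.266e-03) = 6.26e-05.

K_a = 6.26e-05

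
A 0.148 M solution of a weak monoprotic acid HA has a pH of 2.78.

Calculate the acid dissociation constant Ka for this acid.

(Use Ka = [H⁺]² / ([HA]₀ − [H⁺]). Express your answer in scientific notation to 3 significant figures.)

[H⁺] = 10^(−pH) = 10^(−2.78) = 1.660e-03 M. For HA ⇌ H⁺ + A⁻, Ka = [H⁺][A⁻]/[HA] = [H⁺]² / ([HA]₀ − [H⁺]) = (1.660e-03)² / (0.148 − 1.660e-03) = 1.88e-05.

K_a = 1.88e-05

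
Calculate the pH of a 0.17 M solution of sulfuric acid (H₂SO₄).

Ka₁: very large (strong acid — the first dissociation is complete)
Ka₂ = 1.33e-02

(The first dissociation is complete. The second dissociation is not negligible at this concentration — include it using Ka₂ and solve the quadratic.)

First dissociation is complete: [H⁺]₀ = [HSO₄⁻]₀ = C = 0.17 M. Second dissociation HSO₄⁻ ⇌ H⁺ + SO₄²⁻: let x = [SO₄²⁻]. Ka₂ = (C + x)·x / (C − x) = 1.33e-02 → x² + (C + Ka₂)·x − Ka₂·C = 0 → x² + 0.18330·x − 2.261e-03 = 0. x = (−0.18330 + √(0.18330² + 4 × 2.261e-03)) / 2 = 1.1601e-02 M. [H⁺] = C + x = 0.17 + 1.1601e-02 = 1.8160e-01 M. pH = -log(1.8160e-01) = 0.74.

pH = 0.74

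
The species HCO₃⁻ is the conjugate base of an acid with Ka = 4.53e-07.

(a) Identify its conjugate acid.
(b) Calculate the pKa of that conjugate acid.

(a) The conjugate acid is formed by adding one H⁺ to HCO₃⁻, giving H₂CO₃. (b) pKa = -log(Ka) = -log(4.53e-07) = 6.34.

Conjugate acid: H₂CO₃; pK_a = 6.34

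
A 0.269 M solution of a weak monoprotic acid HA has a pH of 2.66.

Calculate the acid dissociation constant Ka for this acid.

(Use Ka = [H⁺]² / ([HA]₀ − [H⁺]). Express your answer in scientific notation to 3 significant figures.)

[H⁺] = 10^(−pH) = 10^(−2.66) = 2.188e-03 M. For HA ⇌ H⁺ + A⁻, Ka = [H⁺][A⁻]/[HA] = [H⁺]² / ([HA]₀ − [H⁺]) = (2.188e-03)² / (0.269 − 2.188e-03) = 1.79e-05.

K_a = 1.79e-05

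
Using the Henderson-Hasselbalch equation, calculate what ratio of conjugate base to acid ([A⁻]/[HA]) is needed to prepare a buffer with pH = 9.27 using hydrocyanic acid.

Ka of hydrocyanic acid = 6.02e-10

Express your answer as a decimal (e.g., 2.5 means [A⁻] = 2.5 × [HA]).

pKa = -log(6.02e-10) = 9.2204. pH = pKa + log([A⁻]/[HA]), so log([A⁻]/[HA]) = pH − pKa = 9.27 − 9.2204 = 0.0496. [A⁻]/[HA] = 10^(0.0496) = 1.12

[A⁻]/[HA] = 1.12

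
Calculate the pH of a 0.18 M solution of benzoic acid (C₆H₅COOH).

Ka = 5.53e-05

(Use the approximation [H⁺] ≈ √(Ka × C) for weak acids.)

[H⁺] = √(Ka × C) = √(5.53e-05 × 0.18) = 3.1550e-03. pH = -log(3.1550e-03)

pH = 2.50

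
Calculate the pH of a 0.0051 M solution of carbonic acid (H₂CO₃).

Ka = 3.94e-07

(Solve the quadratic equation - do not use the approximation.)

x² + Ka×x - Ka×C = 0. Using quadratic formula: [H⁺] = 4.4630e-05

pH = 4.35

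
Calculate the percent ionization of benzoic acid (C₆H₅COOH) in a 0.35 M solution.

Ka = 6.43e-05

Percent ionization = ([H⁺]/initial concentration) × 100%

Using Ka equilibrium: x² + Ka×x - Ka×C = 0. Solving: [H⁺] = 4.7119e-03. Percent = (4.7119e-03/0.35) × 100

Percent ionization = 1.35%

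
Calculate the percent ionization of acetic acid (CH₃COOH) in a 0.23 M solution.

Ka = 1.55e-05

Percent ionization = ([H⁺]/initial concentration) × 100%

Using Ka equilibrium: x² + Ka×x - Ka×C = 0. Solving: [H⁺] = 1.8804e-03. Percent = (1.8804e-03/0.23) × 100

Percent ionization = 0.818%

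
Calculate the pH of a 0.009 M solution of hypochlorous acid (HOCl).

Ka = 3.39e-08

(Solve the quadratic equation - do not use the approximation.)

x² + Ka×x - Ka×C = 0. Using quadratic formula: [H⁺] = 1.7450e-05

pH = 4.76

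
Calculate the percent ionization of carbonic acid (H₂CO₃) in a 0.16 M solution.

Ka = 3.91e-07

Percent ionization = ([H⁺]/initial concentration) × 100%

Using Ka equilibrium: x² + Ka×x - Ka×C = 0. Solving: [H⁺] = 2.4992e-04. Percent = (2.4992e-04/0.16) × 100

Percent ionization = 0.156%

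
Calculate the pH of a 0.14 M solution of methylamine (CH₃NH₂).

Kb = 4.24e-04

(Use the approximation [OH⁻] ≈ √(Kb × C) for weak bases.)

[OH⁻] = √(Kb × C) = √(4.24e-04 × 0.14) = 7.7045e-03. pOH = 2.11, pH = 14 - pOH

pH = 11.89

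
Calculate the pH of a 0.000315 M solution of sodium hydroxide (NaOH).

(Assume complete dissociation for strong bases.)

[OH⁻] = 0.000315 M for strong base. pOH = -log[OH⁻] = 3.50, pH = 14 - pOH

pH = 10.50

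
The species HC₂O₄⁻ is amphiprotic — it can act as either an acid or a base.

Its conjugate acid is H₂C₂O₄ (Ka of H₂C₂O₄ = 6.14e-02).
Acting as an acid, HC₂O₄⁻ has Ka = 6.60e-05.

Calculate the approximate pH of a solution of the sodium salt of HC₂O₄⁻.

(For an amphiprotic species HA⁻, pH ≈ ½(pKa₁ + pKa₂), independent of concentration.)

pKa₁ = -log(6.14e-02) = 1.21; pKa₂ = -log(6.60e-05) = 4.18. For an amphiprotic species, pH ≈ ½(pKa₁ + pKa₂) = ½(1.21 + 4.18) = 2.70.

pH = 2.70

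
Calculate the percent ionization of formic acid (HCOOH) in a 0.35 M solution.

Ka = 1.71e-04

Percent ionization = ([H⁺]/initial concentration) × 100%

Using Ka equilibrium: x² + Ka×x - Ka×C = 0. Solving: [H⁺] = 7.6513e-03. Percent = (7.6513e-03/0.35) × 100

Percent ionization = 2.19%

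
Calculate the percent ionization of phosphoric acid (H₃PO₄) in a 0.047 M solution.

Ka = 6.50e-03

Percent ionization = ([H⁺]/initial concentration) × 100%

Using Ka equilibrium: x² + Ka×x - Ka×C = 0. Solving: [H⁺] = 1.4528e-02. Percent = (1.4528e-02/0.047) × 100

Percent ionization = 30.9%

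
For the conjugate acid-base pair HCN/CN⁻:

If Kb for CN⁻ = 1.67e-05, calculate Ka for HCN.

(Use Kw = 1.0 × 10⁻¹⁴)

For a conjugate pair Ka × Kb = Kw, so Ka = Kw/Kb = 1.0 × 10⁻¹⁴ / 1.67e-05 = 5.99e-10.

K_a = 5.99e-10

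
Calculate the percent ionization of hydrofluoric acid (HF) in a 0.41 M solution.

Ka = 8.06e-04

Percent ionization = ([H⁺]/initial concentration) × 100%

Using Ka equilibrium: x² + Ka×x - Ka×C = 0. Solving: [H⁺] = 1.7780e-02. Percent = (1.7780e-02/0.41) × 100

Percent ionization = 4.34%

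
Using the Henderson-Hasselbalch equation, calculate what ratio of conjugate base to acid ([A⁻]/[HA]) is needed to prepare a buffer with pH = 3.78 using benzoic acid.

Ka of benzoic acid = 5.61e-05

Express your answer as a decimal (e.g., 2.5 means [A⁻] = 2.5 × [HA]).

pKa = -log(5.61e-05) = 4.2510. pH = pKa + log([A⁻]/[HA]), so log([A⁻]/[HA]) = pH − pKa = 3.78 − 4.2510 = -0.4710. [A⁻]/[HA] = 10^(-0.4710) = 0.338

[A⁻]/[HA] = 0.338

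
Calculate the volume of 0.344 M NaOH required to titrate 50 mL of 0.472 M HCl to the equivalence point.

At equivalence: moles acid = moles base. moles HCl = 0.472 × 50/1000 = 0.0236 mol. V_base = moles / 0.344 × 1000 = 68.6 mL.

V_{base} = 68.6 mL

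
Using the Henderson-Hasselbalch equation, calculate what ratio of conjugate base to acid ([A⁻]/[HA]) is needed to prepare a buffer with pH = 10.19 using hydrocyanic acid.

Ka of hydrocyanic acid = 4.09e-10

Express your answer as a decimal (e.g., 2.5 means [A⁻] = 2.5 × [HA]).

pKa = -log(4.09e-10) = 9.3883. pH = pKa + log([A⁻]/[HA]), so log([A⁻]/[HA]) = pH − pKa = 10.19 − 9.3883 = 0.8017. [A⁻]/[HA] = 10^(0.8017) = 6.33

[A⁻]/[HA] = 6.33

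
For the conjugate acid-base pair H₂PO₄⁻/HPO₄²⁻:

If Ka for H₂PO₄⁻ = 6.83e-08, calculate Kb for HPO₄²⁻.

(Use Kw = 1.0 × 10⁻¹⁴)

For a conjugate pair Ka × Kb = Kw, so Kb = Kw/Ka = 1.0 × 10⁻¹⁴ / 6.83e-08 = 1.46e-07.

K_b = 1.46e-07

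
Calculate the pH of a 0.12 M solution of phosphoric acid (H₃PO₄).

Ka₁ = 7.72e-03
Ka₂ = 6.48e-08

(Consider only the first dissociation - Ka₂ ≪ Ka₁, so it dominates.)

First dissociation dominates. From Ka₁ = [H⁺][HA⁻]/[H₂A], x² + Ka₁·x − Ka₁·C = 0 with C = 0.12 M and Ka₁ = 7.72e-03. Solving: [H⁺] = (−Ka₁ + √(Ka₁² + 4·Ka₁·C)) / 2 = 2.6821e-02 M. pH = -log(2.6821e-02) = 1.57.

pH = 1.57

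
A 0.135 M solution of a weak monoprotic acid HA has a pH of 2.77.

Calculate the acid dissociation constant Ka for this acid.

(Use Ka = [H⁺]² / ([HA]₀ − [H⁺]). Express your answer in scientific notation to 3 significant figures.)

[H⁺] = 10^(−pH) = 10^(−2.77) = 1.698e-03 M. For HA ⇌ H⁺ + A⁻, Ka = [H⁺][A⁻]/[HA] = [H⁺]² / ([HA]₀ − [H⁺]) = (1.698e-03)² / (0.135 − 1.698e-03) = 2.16e-05.

K_a = 2.16e-05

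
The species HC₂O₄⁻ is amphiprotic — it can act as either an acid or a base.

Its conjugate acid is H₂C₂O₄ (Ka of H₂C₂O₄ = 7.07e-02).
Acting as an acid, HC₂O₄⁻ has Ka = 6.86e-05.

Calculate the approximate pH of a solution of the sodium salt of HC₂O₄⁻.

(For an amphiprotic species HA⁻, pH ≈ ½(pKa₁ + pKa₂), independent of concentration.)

pKa₁ = -log(7.07e-02) = 1.15; pKa₂ = -log(6.86e-05) = 4.16. For an amphiprotic species, pH ≈ ½(pKa₁ + pKa₂) = ½(1.15 + 4.16) = 2.66.

pH = 2.66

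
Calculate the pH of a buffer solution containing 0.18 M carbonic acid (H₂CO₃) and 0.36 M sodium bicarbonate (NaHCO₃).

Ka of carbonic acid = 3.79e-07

pKa = -log(3.79e-07) = 6.42. pH = pKa + log([A⁻]/[HA]) = 6.42 + log(0.36/0.18)

pH = 6.72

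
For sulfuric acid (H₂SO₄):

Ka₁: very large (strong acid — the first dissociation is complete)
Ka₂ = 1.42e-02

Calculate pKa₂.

pKa₂ = -log(Ka₂) = -log(1.42e-02) = 1.85.

pK_{a2} = 1.85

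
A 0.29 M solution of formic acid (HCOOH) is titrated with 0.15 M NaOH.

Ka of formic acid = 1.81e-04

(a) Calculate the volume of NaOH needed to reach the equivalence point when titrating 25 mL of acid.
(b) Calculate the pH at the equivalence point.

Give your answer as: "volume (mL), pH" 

moles acid = 0.29 × 25/1000 = 0.00725 mol; V_base = moles/0.15 × 1000 = 48.3 mL. At equivalence only the conjugate base is present: [A⁻] = 0.00725/0.073 = 9.8864e-02 M. Kb = Kw/Ka = 5.52e-11; [OH⁻] = √(Kb × [A⁻]) = 2.3371e-06; pOH = 5.63; pH = 14 - pOH = 8.37.

V = 48.3 mL, pH = 8.37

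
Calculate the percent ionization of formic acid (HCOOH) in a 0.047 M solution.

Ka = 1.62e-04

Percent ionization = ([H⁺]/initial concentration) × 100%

Using Ka equilibrium: x² + Ka×x - Ka×C = 0. Solving: [H⁺] = 2.6795e-03. Percent = (2.6795e-03/0.047) × 100

Percent ionization = 5.7%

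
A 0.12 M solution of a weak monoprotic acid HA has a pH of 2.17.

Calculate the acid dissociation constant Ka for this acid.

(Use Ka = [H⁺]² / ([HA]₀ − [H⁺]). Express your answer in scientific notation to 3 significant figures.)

[H⁺] = 10^(−pH) = 10^(−2.17) = 6.761e-03 M. For HA ⇌ H⁺ + A⁻, Ka = [H⁺][A⁻]/[HA] = [H⁺]² / ([HA]₀ − [H⁺]) = (6.761e-03)² / (0.12 − 6.761e-03) = 4.04e-04.

K_a = 4.04e-04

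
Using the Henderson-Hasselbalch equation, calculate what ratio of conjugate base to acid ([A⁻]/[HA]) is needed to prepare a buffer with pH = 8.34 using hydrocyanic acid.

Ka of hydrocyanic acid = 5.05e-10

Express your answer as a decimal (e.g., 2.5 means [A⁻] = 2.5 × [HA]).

pKa = -log(5.05e-10) = 9.2967. pH = pKa + log([A⁻]/[HA]), so log([A⁻]/[HA]) = pH − pKa = 8.34 − 9.2967 = -0.9567. [A⁻]/[HA] = 10^(-0.9567) = 0.110

[A⁻]/[HA] = 0.110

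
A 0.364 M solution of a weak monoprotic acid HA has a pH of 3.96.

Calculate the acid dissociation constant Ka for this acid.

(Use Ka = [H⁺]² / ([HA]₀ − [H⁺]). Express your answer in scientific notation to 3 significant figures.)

[H⁺] = 10^(−pH) = 10^(−3.96) = 1.096e-04 M. For HA ⇌ H⁺ + A⁻, Ka = [H⁺][A⁻]/[HA] = [H⁺]² / ([HA]₀ − [H⁺]) = (1.096e-04)² / (0.364 − 1.096e-04) = 3.30e-08.

K_a = 3.30e-08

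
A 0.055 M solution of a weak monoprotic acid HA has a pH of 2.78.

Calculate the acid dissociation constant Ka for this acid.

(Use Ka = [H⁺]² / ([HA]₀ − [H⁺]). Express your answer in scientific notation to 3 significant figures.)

[H⁺] = 10^(−pH) = 10^(−2.78) = 1.660e-03 M. For HA ⇌ H⁺ + A⁻, Ka = [H⁺][A⁻]/[HA] = [H⁺]² / ([HA]₀ − [H⁺]) = (1.660e-03)² / (0.055 − 1.660e-03) = 5.16e-05.

K_a = 5.16e-05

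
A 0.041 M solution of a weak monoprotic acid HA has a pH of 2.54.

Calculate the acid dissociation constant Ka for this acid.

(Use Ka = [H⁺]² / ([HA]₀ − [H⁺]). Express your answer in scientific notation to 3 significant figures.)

[H⁺] = 10^(−pH) = 10^(−2.54) = 2.884e-03 M. For HA ⇌ H⁺ + A⁻, Ka = [H⁺][A⁻]/[HA] = [H⁺]² / ([HA]₀ − [H⁺]) = (2.884e-03)² / (0.041 − 2.884e-03) = 2.18e-04.

K_a = 2.18e-04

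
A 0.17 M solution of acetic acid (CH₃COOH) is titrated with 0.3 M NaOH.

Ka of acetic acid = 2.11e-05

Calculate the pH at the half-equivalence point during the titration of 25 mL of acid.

At half-equivalence [HA] = [A⁻], so Henderson-Hasselbalch gives pH = pKa = -log(2.11e-05) = 4.68.

pH = pKa = 4.68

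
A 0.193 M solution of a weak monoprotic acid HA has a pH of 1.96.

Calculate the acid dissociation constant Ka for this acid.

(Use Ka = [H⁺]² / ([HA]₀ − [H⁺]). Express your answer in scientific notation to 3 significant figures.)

[H⁺] = 10^(−pH) = 10^(−1.96) = 1.096e-02 M. For HA ⇌ H⁺ + A⁻, Ka = [H⁺][A⁻]/[HA] = [H⁺]² / ([HA]₀ − [H⁺]) = (1.096e-02)² / (0.193 − 1.096e-02) = 6.60e-04.

K_a = 6.60e-04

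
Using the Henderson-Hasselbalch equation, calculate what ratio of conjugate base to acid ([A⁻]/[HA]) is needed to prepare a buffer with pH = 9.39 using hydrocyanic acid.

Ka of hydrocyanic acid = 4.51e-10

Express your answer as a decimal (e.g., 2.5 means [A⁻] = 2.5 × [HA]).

pKa = -log(4.51e-10) = 9.3458. pH = pKa + log([A⁻]/[HA]), so log([A⁻]/[HA]) = pH − pKa = 9.39 − 9.3458 = 0.0442. [A⁻]/[HA] = 10^(0.0442) = 1.11

[A⁻]/[HA] = 1.11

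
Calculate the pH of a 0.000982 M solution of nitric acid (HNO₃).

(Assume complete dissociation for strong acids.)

[H⁺] = 0.000982 M for strong acid. pH = -log[H⁺] = -log(0.000982)

pH = 3.01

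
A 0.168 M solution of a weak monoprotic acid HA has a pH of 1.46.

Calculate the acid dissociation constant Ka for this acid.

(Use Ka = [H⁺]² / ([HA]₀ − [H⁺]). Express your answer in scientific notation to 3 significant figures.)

[H⁺] = 10^(−pH) = 10^(−1.46) = 3.467e-02 M. For HA ⇌ H⁺ + A⁻, Ka = [H⁺][A⁻]/[HA] = [H⁺]² / ([HA]₀ − [H⁺]) = (3.467e-02)² / (0.168 − 3.467e-02) = 9.02e-03.

K_a = 9.02e-03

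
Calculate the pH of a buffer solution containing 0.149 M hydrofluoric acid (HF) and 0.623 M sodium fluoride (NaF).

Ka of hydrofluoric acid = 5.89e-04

pKa = -log(5.89e-04) = 3.23. pH = pKa + log([A⁻]/[HA]) = 3.23 + log(0.623/0.149)

pH = 3.85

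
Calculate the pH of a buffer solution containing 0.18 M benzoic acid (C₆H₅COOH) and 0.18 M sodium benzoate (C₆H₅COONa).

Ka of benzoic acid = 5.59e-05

pKa = -log(5.59e-05) = 4.25. pH = pKa + log([A⁻]/[HA]) = 4.25 + log(0.18/0.18)

pH = 4.25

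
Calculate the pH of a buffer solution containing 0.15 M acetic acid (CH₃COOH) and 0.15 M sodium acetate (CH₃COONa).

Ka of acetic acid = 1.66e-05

pKa = -log(1.66e-05) = 4.78. pH = pKa + log([A⁻]/[HA]) = 4.78 + log(0.15/0.15)

pH = 4.78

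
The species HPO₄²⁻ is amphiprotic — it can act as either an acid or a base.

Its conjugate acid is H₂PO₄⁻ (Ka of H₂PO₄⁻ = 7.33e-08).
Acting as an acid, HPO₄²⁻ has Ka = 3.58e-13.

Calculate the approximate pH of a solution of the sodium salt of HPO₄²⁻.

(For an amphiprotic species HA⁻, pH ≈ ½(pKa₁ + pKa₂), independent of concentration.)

pKa₁ = -log(7.33e-08) = 7.13; pKa₂ = -log(3.58e-13) = 12.45. For an amphiprotic species, pH ≈ ½(pKa₁ + pKa₂) = ½(7.13 + 12.45) = 9.79.

pH = 9.79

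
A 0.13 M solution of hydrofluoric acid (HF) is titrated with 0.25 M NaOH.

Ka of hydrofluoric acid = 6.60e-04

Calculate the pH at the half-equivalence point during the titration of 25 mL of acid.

At half-equivalence [HA] = [A⁻], so Henderson-Hasselbalch gives pH = pKa = -log(6.60e-04) = 3.18.

pH = pKa = 3.18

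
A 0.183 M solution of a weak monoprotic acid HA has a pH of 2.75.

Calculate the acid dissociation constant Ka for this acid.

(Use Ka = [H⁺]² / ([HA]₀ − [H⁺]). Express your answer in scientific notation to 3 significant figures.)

[H⁺] = 10^(−pH) = 10^(−2.75) = 1.778e-03 M. For HA ⇌ H⁺ + A⁻, Ka = [H⁺][A⁻]/[HA] = [H⁺]² / ([HA]₀ − [H⁺]) = (1.778e-03)² / (0.183 − 1.778e-03) = 1.74e-05.

K_a = 1.74e-05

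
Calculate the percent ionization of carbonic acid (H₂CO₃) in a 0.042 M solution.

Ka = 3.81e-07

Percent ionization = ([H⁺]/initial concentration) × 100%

Using Ka equilibrium: x² + Ka×x - Ka×C = 0. Solving: [H⁺] = 1.2631e-04. Percent = (1.2631e-04/0.042) × 100

Percent ionization = 0.301%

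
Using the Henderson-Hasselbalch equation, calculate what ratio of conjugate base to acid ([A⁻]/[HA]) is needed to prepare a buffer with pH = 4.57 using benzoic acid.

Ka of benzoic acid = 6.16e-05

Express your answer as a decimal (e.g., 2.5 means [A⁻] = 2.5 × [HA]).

pKa = -log(6.16e-05) = 4.2104. pH = pKa + log([A⁻]/[HA]), so log([A⁻]/[HA]) = pH − pKa = 4.57 − 4.2104 = 0.3596. [A⁻]/[HA] = 10^(0.3596) = 2.29

[A⁻]/[HA] = 2.29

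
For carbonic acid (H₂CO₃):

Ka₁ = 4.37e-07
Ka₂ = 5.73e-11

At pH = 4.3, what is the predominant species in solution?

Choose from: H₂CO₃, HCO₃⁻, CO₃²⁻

pKa₁ = 6.36, pKa₂ = 10.24. For a polyprotic acid the predominant species crosses at each pKa: below pKa_n the protonated form dominates, above it the deprotonated form does. At pH = 4.3, the predominant species is H₂CO₃.

H₂CO₃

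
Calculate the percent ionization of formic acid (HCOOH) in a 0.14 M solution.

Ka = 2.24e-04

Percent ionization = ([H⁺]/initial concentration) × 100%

Using Ka equilibrium: x² + Ka×x - Ka×C = 0. Solving: [H⁺] = 5.4891e-03. Percent = (5.4891e-03/0.14) × 100

Percent ionization = 3.92%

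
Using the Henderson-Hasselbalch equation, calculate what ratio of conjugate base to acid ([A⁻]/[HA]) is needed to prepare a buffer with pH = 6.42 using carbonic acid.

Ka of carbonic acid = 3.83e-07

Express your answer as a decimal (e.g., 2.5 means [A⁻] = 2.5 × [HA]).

pKa = -log(3.83e-07) = 6.4168. pH = pKa + log([A⁻]/[HA]), so log([A⁻]/[HA]) = pH − pKa = 6.42 − 6.4168 = 0.0032. [A⁻]/[HA] = 10^(0.0032) = 1.01

[A⁻]/[HA] = 1.01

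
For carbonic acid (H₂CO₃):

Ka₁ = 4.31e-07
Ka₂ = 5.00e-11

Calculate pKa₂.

pKa₂ = -log(Ka₂) = -log(5.00e-11) = 10.30.

pK_{a2} = 10.30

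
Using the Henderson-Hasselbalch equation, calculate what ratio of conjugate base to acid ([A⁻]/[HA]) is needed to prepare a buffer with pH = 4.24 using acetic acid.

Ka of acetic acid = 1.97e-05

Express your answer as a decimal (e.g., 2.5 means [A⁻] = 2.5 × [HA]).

pKa = -log(1.97e-05) = 4.7055. pH = pKa + log([A⁻]/[HA]), so log([A⁻]/[HA]) = pH − pKa = 4.24 − 4.7055 = -0.4655. [A⁻]/[HA] = 10^(-0.4655) = 0.342

[A⁻]/[HA] = 0.342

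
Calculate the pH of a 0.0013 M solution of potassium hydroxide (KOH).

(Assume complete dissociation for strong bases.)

[OH⁻] = 0.0013 M for strong base. pOH = -log[OH⁻] = 2.89, pH = 14 - pOH

pH = 11.11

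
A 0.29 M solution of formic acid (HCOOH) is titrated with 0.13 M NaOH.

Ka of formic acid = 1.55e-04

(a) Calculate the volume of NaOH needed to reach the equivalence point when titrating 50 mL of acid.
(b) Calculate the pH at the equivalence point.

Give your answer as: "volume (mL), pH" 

moles acid = 0.29 × 50/1000 = 0.0145 mol; V_base = moles/0.13 × 1000 = 111.5 mL. At equivalence only the conjugate base is present: [A⁻] = 0.0145/0.162 = 8.9762e-02 M. Kb = Kw/Ka = 6.45e-11; [OH⁻] = √(Kb × [A⁻]) = 2.4065e-06; pOH = 5.62; pH = 14 - pOH = 8.38.

V = 111.5 mL, pH = 8.38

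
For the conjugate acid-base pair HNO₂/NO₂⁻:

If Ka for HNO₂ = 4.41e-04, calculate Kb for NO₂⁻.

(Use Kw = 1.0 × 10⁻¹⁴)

For a conjugate pair Ka × Kb = Kw, so Kb = Kw/Ka = 1.0 × 10⁻¹⁴ / 4.41e-04 = 2.27e-11.

K_b = 2.27e-11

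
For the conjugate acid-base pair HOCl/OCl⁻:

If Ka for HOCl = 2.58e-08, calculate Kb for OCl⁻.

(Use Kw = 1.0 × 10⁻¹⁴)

For a conjugate pair Ka × Kb = Kw, so Kb = Kw/Ka = 1.0 × 10⁻¹⁴ / 2.58e-08 = 3.88e-07.

K_b = 3.88e-07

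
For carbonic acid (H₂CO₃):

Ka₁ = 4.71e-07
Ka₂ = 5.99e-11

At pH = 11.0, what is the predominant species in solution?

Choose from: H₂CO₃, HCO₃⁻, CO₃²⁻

pKa₁ = 6.33, pKa₂ = 10.22. For a polyprotic acid the predominant species crosses at each pKa: below pKa_n the protonated form dominates, above it the deprotonated form does. At pH = 11.0, the predominant species is CO₃²⁻.

CO₃²⁻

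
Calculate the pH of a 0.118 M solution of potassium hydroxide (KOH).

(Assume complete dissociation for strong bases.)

[OH⁻] = 0.118 M for strong base. pOH = -log[OH⁻] = 0.93, pH = 14 - pOH

pH = 13.07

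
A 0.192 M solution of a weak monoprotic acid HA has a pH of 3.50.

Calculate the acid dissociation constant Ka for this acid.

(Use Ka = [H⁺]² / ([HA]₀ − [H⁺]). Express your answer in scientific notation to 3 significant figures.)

[H⁺] = 10^(−pH) = 10^(−3.50) = 3.162e-04 M. For HA ⇌ H⁺ + A⁻, Ka = [H⁺][A⁻]/[HA] = [H⁺]² / ([HA]₀ − [H⁺]) = (3.162e-04)² / (0.192 − 3.162e-04) = 5.22e-07.

K_a = 5.22e-07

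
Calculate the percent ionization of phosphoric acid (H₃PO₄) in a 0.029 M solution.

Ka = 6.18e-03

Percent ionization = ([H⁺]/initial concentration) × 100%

Using Ka equilibrium: x² + Ka×x - Ka×C = 0. Solving: [H⁺] = 1.0649e-02. Percent = (1.0649e-02/0.029) × 100

Percent ionization = 36.7%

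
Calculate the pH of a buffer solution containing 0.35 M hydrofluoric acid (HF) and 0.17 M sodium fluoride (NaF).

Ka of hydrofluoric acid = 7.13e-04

pKa = -log(7.13e-04) = 3.15. pH = pKa + log([A⁻]/[HA]) = 3.15 + log(0.17/0.35)

pH = 2.83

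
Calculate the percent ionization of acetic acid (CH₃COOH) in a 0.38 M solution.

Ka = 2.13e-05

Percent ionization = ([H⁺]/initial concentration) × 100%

Using Ka equilibrium: x² + Ka×x - Ka×C = 0. Solving: [H⁺] = 2.8344e-03. Percent = (2.8344e-03/0.38) × 100

Percent ionization = 0.746%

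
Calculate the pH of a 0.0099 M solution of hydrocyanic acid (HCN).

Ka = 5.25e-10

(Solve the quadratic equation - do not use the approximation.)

x² + Ka×x - Ka×C = 0. Using quadratic formula: [H⁺] = 2.2795e-06

pH = 5.64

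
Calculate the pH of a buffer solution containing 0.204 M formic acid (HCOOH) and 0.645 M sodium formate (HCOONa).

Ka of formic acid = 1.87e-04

pKa = -log(1.87e-04) = 3.73. pH = pKa + log([A⁻]/[HA]) = 3.73 + log(0.645/0.204)

pH = 4.23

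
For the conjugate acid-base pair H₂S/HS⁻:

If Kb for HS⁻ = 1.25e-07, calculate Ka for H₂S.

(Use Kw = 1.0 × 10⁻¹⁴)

For a conjugate pair Ka × Kb = Kw, so Ka = Kw/Kb = 1.0 × 10⁻¹⁴ / 1.25e-07 = 8.00e-08.

K_a = 8.00e-08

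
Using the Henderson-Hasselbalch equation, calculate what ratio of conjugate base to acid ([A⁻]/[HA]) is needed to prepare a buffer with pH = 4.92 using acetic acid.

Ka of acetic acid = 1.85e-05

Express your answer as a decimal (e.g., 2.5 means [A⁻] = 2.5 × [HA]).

pKa = -log(1.85e-05) = 4.7328. pH = pKa + log([A⁻]/[HA]), so log([A⁻]/[HA]) = pH − pKa = 4.92 − 4.7328 = 0.1872. [A⁻]/[HA] = 10^(0.1872) = 1.54

[A⁻]/[HA] = 1.54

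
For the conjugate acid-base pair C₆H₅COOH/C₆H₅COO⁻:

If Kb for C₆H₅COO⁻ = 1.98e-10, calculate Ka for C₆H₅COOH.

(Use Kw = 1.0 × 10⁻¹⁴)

For a conjugate pair Ka × Kb = Kw, so Ka = Kw/Kb = 1.0 × 10⁻¹⁴ / 1.98e-10 = 5.05e-05.

K_a = 5.05e-05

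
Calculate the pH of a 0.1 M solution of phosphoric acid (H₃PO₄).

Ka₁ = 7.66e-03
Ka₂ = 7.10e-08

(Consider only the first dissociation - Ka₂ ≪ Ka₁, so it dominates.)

First dissociation dominates. From Ka₁ = [H⁺][HA⁻]/[H₂A], x² + Ka₁·x − Ka₁·C = 0 with C = 0.1 M and Ka₁ = 7.66e-03. Solving: [H⁺] = (−Ka₁ + √(Ka₁² + 4·Ka₁·C)) / 2 = 2.4110e-02 M. pH = -log(2.4110e-02) = 1.62.

pH = 1.62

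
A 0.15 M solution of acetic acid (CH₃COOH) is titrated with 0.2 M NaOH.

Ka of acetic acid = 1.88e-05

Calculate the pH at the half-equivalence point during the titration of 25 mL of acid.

At half-equivalence [HA] = [A⁻], so Henderson-Hasselbalch gives pH = pKa = -log(1.88e-05) = 4.73.

pH = pKa = 4.73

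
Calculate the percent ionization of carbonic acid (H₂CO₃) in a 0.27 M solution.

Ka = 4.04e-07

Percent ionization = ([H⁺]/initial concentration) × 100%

Using Ka equilibrium: x² + Ka×x - Ka×C = 0. Solving: [H⁺] = 3.3007e-04. Percent = (3.3007e-04/0.27) × 100

Percent ionization = 0.122%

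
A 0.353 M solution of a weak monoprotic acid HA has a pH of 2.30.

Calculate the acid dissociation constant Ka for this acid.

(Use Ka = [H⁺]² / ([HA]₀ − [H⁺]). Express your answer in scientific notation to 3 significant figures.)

[H⁺] = 10^(−pH) = 10^(−2.30) = 5.012e-03 M. For HA ⇌ H⁺ + A⁻, Ka = [H⁺][A⁻]/[HA] = [H⁺]² / ([HA]₀ − [H⁺]) = (5.012e-03)² / (0.353 − 5.012e-03) = 7.22e-05.

K_a = 7.22e-05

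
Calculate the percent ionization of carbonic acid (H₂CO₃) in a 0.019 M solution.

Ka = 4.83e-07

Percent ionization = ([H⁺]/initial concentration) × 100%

Using Ka equilibrium: x² + Ka×x - Ka×C = 0. Solving: [H⁺] = 9.5555e-05. Percent = (9.5555e-05/0.019) × 100

Percent ionization = 0.503%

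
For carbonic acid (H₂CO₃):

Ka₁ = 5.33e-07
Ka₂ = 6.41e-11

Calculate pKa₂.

pKa₂ = -log(Ka₂) = -log(6.41e-11) = 10.19.

pK_{a2} = 10.19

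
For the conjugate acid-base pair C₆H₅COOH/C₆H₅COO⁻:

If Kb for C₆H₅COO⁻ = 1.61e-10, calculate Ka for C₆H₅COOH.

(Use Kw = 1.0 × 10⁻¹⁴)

For a conjugate pair Ka × Kb = Kw, so Ka = Kw/Kb = 1.0 × 10⁻¹⁴ / 1.61e-10 = 6.21e-05.

K_a = 6.21e-05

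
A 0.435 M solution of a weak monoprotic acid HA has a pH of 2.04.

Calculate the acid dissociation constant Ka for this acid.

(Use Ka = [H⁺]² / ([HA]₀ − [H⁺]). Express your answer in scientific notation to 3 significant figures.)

[H⁺] = 10^(−pH) = 10^(−2.04) = 9.120e-03 M. For HA ⇌ H⁺ + A⁻, Ka = [H⁺][A⁻]/[HA] = [H⁺]² / ([HA]₀ − [H⁺]) = (9.120e-03)² / (0.435 − 9.120e-03) = 1.95e-04.

K_a = 1.95e-04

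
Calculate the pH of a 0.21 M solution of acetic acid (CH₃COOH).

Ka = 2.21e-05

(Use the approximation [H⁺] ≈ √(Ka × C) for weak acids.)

[H⁺] = √(Ka × C) = √(2.21e-05 × 0.21) = 2.1543e-03. pH = -log(2.1543e-03)

pH = 2.67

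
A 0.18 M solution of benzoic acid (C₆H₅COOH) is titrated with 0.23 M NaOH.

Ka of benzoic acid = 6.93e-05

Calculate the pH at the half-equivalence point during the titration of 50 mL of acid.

At half-equivalence [HA] = [A⁻], so Henderson-Hasselbalch gives pH = pKa = -log(6.93e-05) = 4.16.

pH = pKa = 4.16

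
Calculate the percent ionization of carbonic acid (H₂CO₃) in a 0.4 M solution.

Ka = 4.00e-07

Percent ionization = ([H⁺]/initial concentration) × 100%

Using Ka equilibrium: x² + Ka×x - Ka×C = 0. Solving: [H⁺] = 3.9980e-04. Percent = (3.9980e-04/0.4) × 100

Percent ionization = 0.1%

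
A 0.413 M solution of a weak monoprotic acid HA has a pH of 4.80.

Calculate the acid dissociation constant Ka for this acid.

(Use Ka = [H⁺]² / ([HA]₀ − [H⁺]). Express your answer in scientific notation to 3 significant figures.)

[H⁺] = 10^(−pH) = 10^(−4.80) = 1.585e-05 M. For HA ⇌ H⁺ + A⁻, Ka = [H⁺][A⁻]/[HA] = [H⁺]² / ([HA]₀ − [H⁺]) = (1.585e-05)² / (0.413 − 1.585e-05) = 6.08e-10.

K_a = 6.08e-10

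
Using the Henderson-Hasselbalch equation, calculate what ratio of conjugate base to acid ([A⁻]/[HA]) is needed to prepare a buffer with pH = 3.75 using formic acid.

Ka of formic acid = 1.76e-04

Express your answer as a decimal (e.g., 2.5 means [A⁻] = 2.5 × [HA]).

pKa = -log(1.76e-04) = 3.7545. pH = pKa + log([A⁻]/[HA]), so log([A⁻]/[HA]) = pH − pKa = 3.75 − 3.7545 = -0.0045. [A⁻]/[HA] = 10^(-0.0045) = 0.990

[A⁻]/[HA] = 0.990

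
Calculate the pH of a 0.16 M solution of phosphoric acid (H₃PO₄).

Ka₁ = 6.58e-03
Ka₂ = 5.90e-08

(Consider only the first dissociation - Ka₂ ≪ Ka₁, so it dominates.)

First dissociation dominates. From Ka₁ = [H⁺][HA⁻]/[H₂A], x² + Ka₁·x − Ka₁·C = 0 with C = 0.16 M and Ka₁ = 6.58e-03. Solving: [H⁺] = (−Ka₁ + √(Ka₁² + 4·Ka₁·C)) / 2 = 2.9323e-02 M. pH = -log(2.9323e-02) = 1.53.

pH = 1.53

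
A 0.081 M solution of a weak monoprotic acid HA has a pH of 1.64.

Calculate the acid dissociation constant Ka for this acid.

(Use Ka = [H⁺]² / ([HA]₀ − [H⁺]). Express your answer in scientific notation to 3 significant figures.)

[H⁺] = 10^(−pH) = 10^(−1.64) = 2.291e-02 M. For HA ⇌ H⁺ + A⁻, Ka = [H⁺][A⁻]/[HA] = [H⁺]² / ([HA]₀ − [H⁺]) = (2.291e-02)² / (0.081 − 2.291e-02) = 9.03e-03.

K_a = 9.03e-03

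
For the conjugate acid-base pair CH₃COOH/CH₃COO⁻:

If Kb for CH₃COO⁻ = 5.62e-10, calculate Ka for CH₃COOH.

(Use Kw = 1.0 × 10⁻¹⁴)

For a conjugate pair Ka × Kb = Kw, so Ka = Kw/Kb = 1.0 × 10⁻¹⁴ / 5.62e-10 = 1.78e-05.

K_a = 1.78e-05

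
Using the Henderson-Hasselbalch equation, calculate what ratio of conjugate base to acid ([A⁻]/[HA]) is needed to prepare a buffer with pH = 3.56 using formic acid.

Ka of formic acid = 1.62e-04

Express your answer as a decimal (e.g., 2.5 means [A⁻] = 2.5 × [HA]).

pKa = -log(1.62e-04) = 3.7905. pH = pKa + log([A⁻]/[HA]), so log([A⁻]/[HA]) = pH − pKa = 3.56 − 3.7905 = -0.2305. [A⁻]/[HA] = 10^(-0.2305) = 0.588

[A⁻]/[HA] = 0.588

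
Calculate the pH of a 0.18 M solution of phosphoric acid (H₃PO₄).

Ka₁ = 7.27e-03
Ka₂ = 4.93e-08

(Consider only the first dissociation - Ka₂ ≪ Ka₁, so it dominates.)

First dissociation dominates. From Ka₁ = [H⁺][HA⁻]/[H₂A], x² + Ka₁·x − Ka₁·C = 0 with C = 0.18 M and Ka₁ = 7.27e-03. Solving: [H⁺] = (−Ka₁ + √(Ka₁² + 4·Ka₁·C)) / 2 = 3.2722e-02 M. pH = -log(3.2722e-02) = 1.49.

pH = 1.49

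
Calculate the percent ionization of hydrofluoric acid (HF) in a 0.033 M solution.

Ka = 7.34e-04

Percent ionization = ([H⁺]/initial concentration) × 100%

Using Ka equilibrium: x² + Ka×x - Ka×C = 0. Solving: [H⁺] = 4.5682e-03. Percent = (4.5682e-03/0.033) × 100

Percent ionization = 13.8%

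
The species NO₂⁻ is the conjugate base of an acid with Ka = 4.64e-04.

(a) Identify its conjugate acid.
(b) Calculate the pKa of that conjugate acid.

(a) The conjugate acid is formed by adding one H⁺ to NO₂⁻, giving HNO₂. (b) pKa = -log(Ka) = -log(4.64e-04) = 3.33.

Conjugate acid: HNO₂; pK_a = 3.33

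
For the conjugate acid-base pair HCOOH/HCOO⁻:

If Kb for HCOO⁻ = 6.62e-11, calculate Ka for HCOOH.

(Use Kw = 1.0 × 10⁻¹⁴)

For a conjugate pair Ka × Kb = Kw, so Ka = Kw/Kb = 1.0 × 10⁻¹⁴ / 6.62e-11 = 1.51e-04.

K_a = 1.51e-04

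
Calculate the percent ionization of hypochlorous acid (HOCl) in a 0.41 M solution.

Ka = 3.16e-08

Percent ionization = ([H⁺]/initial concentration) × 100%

Using Ka equilibrium: x² + Ka×x - Ka×C = 0. Solving: [H⁺] = 1.1381e-04. Percent = (1.1381e-04/0.41) × 100

Percent ionization = 0.0278%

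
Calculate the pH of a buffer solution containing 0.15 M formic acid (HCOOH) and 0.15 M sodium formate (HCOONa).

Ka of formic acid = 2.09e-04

pKa = -log(2.09e-04) = 3.68. pH = pKa + log([A⁻]/[HA]) = 3.68 + log(0.15/0.15)

pH = 3.68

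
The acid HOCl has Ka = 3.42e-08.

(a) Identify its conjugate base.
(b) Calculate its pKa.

(a) The conjugate base is formed by removing one H⁺ from HOCl, giving OCl⁻. (b) pKa = -log(Ka) = -log(3.42e-08) = 7.47.

Conjugate base: OCl⁻; pK_a = 7.47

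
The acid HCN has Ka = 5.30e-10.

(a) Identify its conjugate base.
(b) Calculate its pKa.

(a) The conjugate base is formed by removing one H⁺ from HCN, giving CN⁻. (b) pKa = -log(Ka) = -log(5.30e-10) = 9.28.

Conjugate base: CN⁻; pK_a = 9.28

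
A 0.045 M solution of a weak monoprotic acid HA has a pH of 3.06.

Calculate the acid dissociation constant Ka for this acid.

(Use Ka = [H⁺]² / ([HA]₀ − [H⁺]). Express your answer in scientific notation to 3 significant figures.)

[H⁺] = 10^(−pH) = 10^(−3.06) = 8.710e-04 M. For HA ⇌ H⁺ + A⁻, Ka = [H⁺][A⁻]/[HA] = [H⁺]² / ([HA]₀ − [H⁺]) = (8.710e-04)² / (0.045 − 8.710e-04) = 1.72e-05.

K_a = 1.72e-05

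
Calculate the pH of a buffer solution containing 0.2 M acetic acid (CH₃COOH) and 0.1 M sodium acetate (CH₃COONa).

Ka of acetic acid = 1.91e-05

pKa = -log(1.91e-05) = 4.72. pH = pKa + log([A⁻]/[HA]) = 4.72 + log(0.1/0.2)

pH = 4.42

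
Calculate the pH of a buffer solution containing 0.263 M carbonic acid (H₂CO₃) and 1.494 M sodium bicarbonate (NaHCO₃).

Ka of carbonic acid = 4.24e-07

pKa = -log(4.24e-07) = 6.37. pH = pKa + log([A⁻]/[HA]) = 6.37 + log(1.494/0.263)

pH = 7.13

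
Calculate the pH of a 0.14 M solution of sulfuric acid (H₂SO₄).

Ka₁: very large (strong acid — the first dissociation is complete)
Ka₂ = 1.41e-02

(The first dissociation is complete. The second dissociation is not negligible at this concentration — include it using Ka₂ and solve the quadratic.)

First dissociation is complete: [H⁺]₀ = [HSO₄⁻]₀ = C = 0.14 M. Second dissociation HSO₄⁻ ⇌ H⁺ + SO₄²⁻: let x = [SO₄²⁻]. Ka₂ = (C + x)·x / (C − x) = 1.41e-02 → x² + (C + Ka₂)·x − Ka₂·C = 0 → x² + 0.15410·x − 1.974e-03 = 0. x = (−0.15410 + √(0.15410² + 4 × 1.974e-03)) / 2 = 1.1892e-02 M. [H⁺] = C + x = 0.14 + 1.1892e-02 = 1.5189e-01 M. pH = -log(1.5189e-01) = 0.82.

pH = 0.82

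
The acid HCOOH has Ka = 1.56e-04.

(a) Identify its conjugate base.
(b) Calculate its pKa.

(a) The conjugate base is formed by removing one H⁺ from HCOOH, giving HCOO⁻. (b) pKa = -log(Ka) = -log(1.56e-04) = 3.81.

Conjugate base: HCOO⁻; pK_a = 3.81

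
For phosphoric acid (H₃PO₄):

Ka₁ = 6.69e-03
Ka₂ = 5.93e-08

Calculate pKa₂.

pKa₂ = -log(Ka₂) = -log(5.93e-08) = 7.23.

pK_{a2} = 7.23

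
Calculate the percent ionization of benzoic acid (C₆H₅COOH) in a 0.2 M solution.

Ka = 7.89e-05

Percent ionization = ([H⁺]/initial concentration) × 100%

Using Ka equilibrium: x² + Ka×x - Ka×C = 0. Solving: [H⁺] = 3.9332e-03. Percent = (3.9332e-03/0.2) × 100

Percent ionization = 1.97%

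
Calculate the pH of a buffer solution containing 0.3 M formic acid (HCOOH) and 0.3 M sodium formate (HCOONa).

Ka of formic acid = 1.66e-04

pKa = -log(1.66e-04) = 3.78. pH = pKa + log([A⁻]/[HA]) = 3.78 + log(0.3/0.3)

pH = 3.78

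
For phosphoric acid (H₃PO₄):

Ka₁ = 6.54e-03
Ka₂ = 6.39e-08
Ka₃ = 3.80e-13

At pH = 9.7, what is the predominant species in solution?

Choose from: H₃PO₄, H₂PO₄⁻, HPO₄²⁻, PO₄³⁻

pKa₁ = 2.18, pKa₂ = 7.19, pKa₃ = 12.42. For a polyprotic acid the predominant species crosses at each pKa: below pKa_n the protonated form dominates, above it the deprotonated form does. At pH = 9.7, the predominant species is HPO₄²⁻.

HPO₄²⁻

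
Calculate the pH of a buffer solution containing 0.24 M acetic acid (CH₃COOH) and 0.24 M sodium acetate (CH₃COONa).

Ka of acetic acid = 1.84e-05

pKa = -log(1.84e-05) = 4.74. pH = pKa + log([A⁻]/[HA]) = 4.74 + log(0.24/0.24)

pH = 4.74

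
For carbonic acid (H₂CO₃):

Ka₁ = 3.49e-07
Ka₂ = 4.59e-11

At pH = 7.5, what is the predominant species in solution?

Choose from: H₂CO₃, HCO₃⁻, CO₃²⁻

pKa₁ = 6.46, pKa₂ = 10.34. For a polyprotic acid the predominant species crosses at each pKa: below pKa_n the protonated form dominates, above it the deprotonated form does. At pH = 7.5, the predominant species is HCO₃⁻.

HCO₃⁻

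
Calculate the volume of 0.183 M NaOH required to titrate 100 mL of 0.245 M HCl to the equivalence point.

At equivalence: moles acid = moles base. moles HCl = 0.245 × 100/1000 = 0.0245 mol. V_base = moles / 0.183 × 1000 = 133.9 mL.

V_{base} = 133.9 mL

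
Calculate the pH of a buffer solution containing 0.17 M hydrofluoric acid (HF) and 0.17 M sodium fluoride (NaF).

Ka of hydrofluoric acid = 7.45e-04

pKa = -log(7.45e-04) = 3.13. pH = pKa + log([A⁻]/[HA]) = 3.13 + log(0.17/0.17)

pH = 3.13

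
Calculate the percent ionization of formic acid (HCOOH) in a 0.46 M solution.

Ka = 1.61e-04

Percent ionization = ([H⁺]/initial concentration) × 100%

Using Ka equilibrium: x² + Ka×x - Ka×C = 0. Solving: [H⁺] = 8.5257e-03. Percent = (8.5257e-03/0.46) × 100

Percent ionization = 1.85%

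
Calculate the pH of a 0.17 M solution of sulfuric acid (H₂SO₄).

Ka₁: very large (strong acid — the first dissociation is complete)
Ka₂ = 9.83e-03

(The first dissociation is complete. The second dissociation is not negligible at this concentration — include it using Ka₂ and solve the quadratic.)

First dissociation is complete: [H⁺]₀ = [HSO₄⁻]₀ = C = 0.17 M. Second dissociation HSO₄⁻ ⇌ H⁺ + SO₄²⁻: let x = [SO₄²⁻]. Ka₂ = (C + x)·x / (C − x) = 9.83e-03 → x² + (C + Ka₂)·x − Ka₂·C = 0 → x² + 0.17983·x − 1.671e-03 = 0. x = (−0.17983 + √(0.17983² + 4 × 1.671e-03)) / 2 = 8.8565e-03 M. [H⁺] = C + x = 0.17 + 8.8565e-03 = 1.7886e-01 M. pH = -log(1.7886e-01) = 0.75.

pH = 0.75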